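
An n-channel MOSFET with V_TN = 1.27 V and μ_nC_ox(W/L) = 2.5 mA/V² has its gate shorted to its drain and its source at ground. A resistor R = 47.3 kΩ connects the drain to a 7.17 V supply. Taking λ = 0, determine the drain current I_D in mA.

With gate tied to drain, V_GS = V_DS ≥ V_GS − V_TN, so the device is in saturation.
KCL at the drain: ½ k_n (V_GS − V_TN)² = (V_DD − V_GS)/R.
Let x = V_GS − 1.27. Then 59.1 x² + x − 5.9 = 0, giving x = 0.308 V (positive root), so V_GS = 1.58 V.
I_D = (V_DD − V_GS)/R = (7.17 − 1.58) / 47.3 = 0.118 mA.

I_D = 0.118 mA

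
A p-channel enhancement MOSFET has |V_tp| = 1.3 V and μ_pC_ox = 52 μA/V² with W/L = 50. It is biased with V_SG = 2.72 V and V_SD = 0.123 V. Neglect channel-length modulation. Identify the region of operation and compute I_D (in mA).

Triode; I_D = 0.434 mA

k_p = μ_pC_ox · (W/L) = 2.6 mA/V².
V_ov = V_SG − |V_tp| = 2.72 − 1.3 = 1.42 V.
Since V_SD = 0.123 V < V_ov = 1.42 V, the device is in the triode region.
I_D = k_p [V_ov · V_SD − ½ V_SD²] = 2.6 × [1.42 × 0.123 − 0.5 × 0.123²] = 0.434 mA.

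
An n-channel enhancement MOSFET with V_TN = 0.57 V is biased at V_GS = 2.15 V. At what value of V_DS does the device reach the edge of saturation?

V_DS,sat = 1.58 V

The boundary between triode and saturation is V_DS = V_GS − V_TN = V_ov.
V_ov = 2.15 − 0.57 = 1.58 V.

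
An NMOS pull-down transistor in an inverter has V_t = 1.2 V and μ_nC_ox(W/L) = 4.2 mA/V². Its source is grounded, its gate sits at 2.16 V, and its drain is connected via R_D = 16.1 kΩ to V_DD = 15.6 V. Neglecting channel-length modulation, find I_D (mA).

I_D = 0.952 mA

V_GS = V_G = 2.16 V, so V_ov = 2.16 − 1.2 = 0.96 V.
Assume saturation: I_D = ½ k_n V_ov² = 0.5 × 4.2 × 0.96² = 1.94 mA, giving V_DS = V_DD − I_D R_D = 15.6 − 1.94 × 16.1 = -15.6 V.
But -15.6 V < V_ov = 0.96 V, so the device is actually in triode.
In triode I_D = k_n[V_ov V_DS − ½ V_DS²] and I_D = (V_DD − V_DS)/R_D. Equating: 33.8 V_DS² − 65.92 V_DS + 15.6 = 0, giving V_DS = 0.276 V (the root below V_ov).
I_D = (15.6 − 0.276) / 16.1 = 0.952 mA.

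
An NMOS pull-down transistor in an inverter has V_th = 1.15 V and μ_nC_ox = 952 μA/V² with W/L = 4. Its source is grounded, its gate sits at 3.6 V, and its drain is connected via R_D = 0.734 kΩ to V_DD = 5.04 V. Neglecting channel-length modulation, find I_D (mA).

I_D = 5.86 mA

V_GS = V_G = 3.6 V, so V_ov = 3.6 − 1.15 = 2.45 V.
k_n = μ_nC_ox · (W/L) = 3.808 mA/V².
Assume saturation: I_D = ½ k_n V_ov² = 0.5 × 3.808 × 2.45² = 11.4 mA, giving V_DS = V_DD − I_D R_D = 5.04 − 11.4 × 0.734 = -3.35 V.
But -3.35 V < V_ov = 2.45 V, so the device is actually in triode.
In triode I_D = k_n[V_ov V_DS − ½ V_DS²] and I_D = (V_DD − V_DS)/R_D. Equating: 1.4 V_DS² − 7.848 V_DS + 5.04 = 0, giving V_DS = 0.74 V (the root below V_ov).
I_D = (5.04 − 0.74) / 0.734 = 5.86 mA.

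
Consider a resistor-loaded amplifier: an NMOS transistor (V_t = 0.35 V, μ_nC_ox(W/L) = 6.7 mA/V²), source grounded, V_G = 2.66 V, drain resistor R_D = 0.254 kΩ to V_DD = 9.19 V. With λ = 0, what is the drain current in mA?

V_GS = V_G = 2.66 V, so V_ov = 2.66 − 0.35 = 2.31 V.
Assume saturation: I_D = ½ k_n V_ov² = 0.5 × 6.7 × 2.31² = 17.9 mA, giving V_DS = V_DD − I_D R_D = 9.19 − 17.9 × 0.254 = 4.65 V.
V_DS = 4.65 V ≥ V_ov = 2.31 V, confirming saturation.

I_D = 17.9 mA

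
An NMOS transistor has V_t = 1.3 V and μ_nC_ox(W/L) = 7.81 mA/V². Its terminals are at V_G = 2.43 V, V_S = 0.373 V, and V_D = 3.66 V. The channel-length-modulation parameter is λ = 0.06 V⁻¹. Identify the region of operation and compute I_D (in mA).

Saturation; I_D = 2.68 mA

V_GS = V_G − V_S = 2.43 − 0.373 = 2.06 V; V_DS = V_D − V_S = 3.66 − 0.373 = 3.29 V.
V_ov = V_GS − V_t = 2.06 − 1.3 = 0.757 V.
Since V_DS = 3.29 V ≥ V_ov = 0.757 V, the device is in saturation.
I_D = ½ k_n V_ov² (1 + λ V_DS) = 0.5 × 7.81 × 0.757² × (1 + 0.06 × 3.29) = 2.68 mA.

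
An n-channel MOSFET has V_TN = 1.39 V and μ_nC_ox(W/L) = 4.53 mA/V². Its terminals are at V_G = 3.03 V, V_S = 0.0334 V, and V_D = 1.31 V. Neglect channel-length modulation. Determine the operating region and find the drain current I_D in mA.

V_GS = V_G − V_S = 3.03 − 0.0334 = 3 V; V_DS = V_D − V_S = 1.31 − 0.0334 = 1.28 V.
V_ov = V_GS − V_TN = 3 − 1.39 = 1.61 V.
Since V_DS = 1.28 V < V_ov = 1.61 V, the device is in the triode region.
I_D = k_n [V_ov · V_DS − ½ V_DS²] = 4.53 × [1.61 × 1.28 − 0.5 × 1.28²] = 5.6 mA.

Triode; I_D = 5.60 mA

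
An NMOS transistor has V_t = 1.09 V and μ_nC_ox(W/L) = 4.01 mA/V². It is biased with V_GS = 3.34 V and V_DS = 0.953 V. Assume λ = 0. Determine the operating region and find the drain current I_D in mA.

V_ov = V_GS − V_t = 3.34 − 1.09 = 2.25 V.
Since V_DS = 0.953 V < V_ov = 2.25 V, the device is in the triode region.
I_D = k_n [V_ov · V_DS − ½ V_DS²] = 4.01 × [2.25 × 0.953 − 0.5 × 0.953²] = 6.78 mA.

Triode; I_D = 6.78 mA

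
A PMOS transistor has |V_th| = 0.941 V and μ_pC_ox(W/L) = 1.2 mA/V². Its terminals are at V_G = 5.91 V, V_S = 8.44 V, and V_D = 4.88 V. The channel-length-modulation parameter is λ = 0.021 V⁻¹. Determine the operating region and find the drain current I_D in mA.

Saturation; I_D = 1.63 mA

V_SG = V_S − V_G = 8.44 − 5.91 = 2.53 V; V_SD = V_S − V_D = 8.44 − 4.88 = 3.56 V.
V_ov = V_SG − |V_th| = 2.53 − 0.941 = 1.59 V.
Since V_SD = 3.56 V ≥ V_ov = 1.59 V, the device is in saturation.
I_D = ½ k_p V_ov² (1 + λ V_SD) = 0.5 × 1.2 × 1.59² × (1 + 0.021 × 3.56) = 1.63 mA.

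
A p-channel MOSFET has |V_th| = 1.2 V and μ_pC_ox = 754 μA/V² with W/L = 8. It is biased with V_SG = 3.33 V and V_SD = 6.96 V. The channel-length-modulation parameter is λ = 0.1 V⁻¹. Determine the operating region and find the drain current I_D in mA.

Saturation; I_D = 23.2 mA

k_p = μ_pC_ox · (W/L) = 6.032 mA/V².
V_ov = V_SG − |V_th| = 3.33 − 1.2 = 2.13 V.
Since V_SD = 6.96 V ≥ V_ov = 2.13 V, the device is in saturation.
I_D = ½ k_p V_ov² (1 + λ V_SD) = 0.5 × 6.032 × 2.13² × (1 + 0.1 × 6.96) = 23.2 mA.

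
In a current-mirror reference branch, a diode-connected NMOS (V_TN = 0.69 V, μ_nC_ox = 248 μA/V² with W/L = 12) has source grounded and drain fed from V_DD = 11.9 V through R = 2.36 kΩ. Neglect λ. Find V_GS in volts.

V_GS = 2.34 V

With gate tied to drain, V_GS = V_DS ≥ V_GS − V_TN, so the device is in saturation.
k_n = μ_nC_ox · (W/L) = 2.976 mA/V².
KCL at the drain: ½ k_n (V_GS − V_TN)² = (V_DD − V_GS)/R.
Let x = V_GS − 0.69. Then 3.51 x² + x − 11.21 = 0, giving x = 1.65 V (positive root), so V_GS = 2.34 V.
I_D = (V_DD − V_GS)/R = (11.9 − 2.34) / 2.36 = 4.05 mA.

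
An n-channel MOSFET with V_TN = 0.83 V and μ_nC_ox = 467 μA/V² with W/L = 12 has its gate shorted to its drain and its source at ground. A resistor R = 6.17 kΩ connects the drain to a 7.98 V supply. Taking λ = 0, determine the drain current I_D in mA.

I_D = 1.06 mA

With gate tied to drain, V_GS = V_DS ≥ V_GS − V_TN, so the device is in saturation.
k_n = μ_nC_ox · (W/L) = 5.604 mA/V².
KCL at the drain: ½ k_n (V_GS − V_TN)² = (V_DD − V_GS)/R.
Let x = V_GS − 0.83. Then 17.3 x² + x − 7.15 = 0, giving x = 0.615 V (positive root), so V_GS = 1.44 V.
I_D = (V_DD − V_GS)/R = (7.98 − 1.44) / 6.17 = 1.06 mA.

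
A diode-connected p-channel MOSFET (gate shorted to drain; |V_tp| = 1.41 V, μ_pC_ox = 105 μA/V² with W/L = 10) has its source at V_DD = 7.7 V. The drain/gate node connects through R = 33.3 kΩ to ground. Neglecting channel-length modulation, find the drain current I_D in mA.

With gate tied to drain, V_SG = V_SD ≥ V_SG − |V_tp|, so the device is in saturation.
k_p = μ_pC_ox · (W/L) = 1.05 mA/V².
KCL at the drain: ½ k_p (V_SG − |V_tp|)² = (V_DD − V_SG)/R.
Let x = V_SG − 1.41. Then 17.5 x² + x − 6.29 = 0, giving x = 0.572 V (positive root), so V_SG = 1.98 V.
I_D = (V_DD − V_SG)/R = (7.7 − 1.98) / 33.3 = 0.172 mA.

I_D = 0.172 mA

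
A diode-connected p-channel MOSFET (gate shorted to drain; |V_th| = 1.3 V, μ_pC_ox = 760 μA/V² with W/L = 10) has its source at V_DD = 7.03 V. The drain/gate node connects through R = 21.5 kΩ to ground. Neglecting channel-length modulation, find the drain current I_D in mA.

With gate tied to drain, V_SG = V_SD ≥ V_SG − |V_th|, so the device is in saturation.
k_p = μ_pC_ox · (W/L) = 7.6 mA/V².
KCL at the drain: ½ k_p (V_SG − |V_th|)² = (V_DD − V_SG)/R.
Let x = V_SG − 1.3. Then 81.7 x² + x − 5.73 = 0, giving x = 0.259 V (positive root), so V_SG = 1.56 V.
I_D = (V_DD − V_SG)/R = (7.03 − 1.56) / 21.5 = 0.254 mA.

I_D = 0.254 mA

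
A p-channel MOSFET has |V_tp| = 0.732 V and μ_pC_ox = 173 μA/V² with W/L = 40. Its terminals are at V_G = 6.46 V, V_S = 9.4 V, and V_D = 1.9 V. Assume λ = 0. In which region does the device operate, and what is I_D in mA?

Saturation; I_D = 16.9 mA

V_SG = V_S − V_G = 9.4 − 6.46 = 2.94 V; V_SD = V_S − V_D = 9.4 − 1.9 = 7.5 V.
k_p = μ_pC_ox · (W/L) = 6.92 mA/V².
V_ov = V_SG − |V_tp| = 2.94 − 0.732 = 2.21 V.
Since V_SD = 7.5 V ≥ V_ov = 2.21 V, the device is in saturation.
I_D = ½ k_p V_ov² = 0.5 × 6.92 × 2.21² = 16.9 mA.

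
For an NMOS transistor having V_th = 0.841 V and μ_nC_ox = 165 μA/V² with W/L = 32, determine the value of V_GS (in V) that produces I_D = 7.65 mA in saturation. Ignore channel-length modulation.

k_n = μ_nC_ox · (W/L) = 5.28 mA/V².
In saturation I_D = ½ k_n (V_GS − V_th)², so V_GS − V_th = √(2 I_D / k_n) = √(2 × 7.65 / 5.28) = 1.7 V.
V_GS = 0.841 + 1.7 = 2.54 V.

V_GS = 2.54 V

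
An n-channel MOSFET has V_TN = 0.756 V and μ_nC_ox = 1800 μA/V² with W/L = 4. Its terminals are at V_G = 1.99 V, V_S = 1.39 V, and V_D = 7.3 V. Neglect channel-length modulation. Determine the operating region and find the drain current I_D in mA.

Cutoff; I_D = 0 mA

V_GS = V_G − V_S = 1.99 − 1.39 = 0.6 V; V_DS = V_D − V_S = 7.3 − 1.39 = 5.91 V.
V_GS = 0.6 V < V_TN = 0.756 V, so the transistor is in cutoff.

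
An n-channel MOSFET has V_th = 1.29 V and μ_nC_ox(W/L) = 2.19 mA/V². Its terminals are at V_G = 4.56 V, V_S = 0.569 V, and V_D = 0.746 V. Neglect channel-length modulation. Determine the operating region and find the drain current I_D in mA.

V_GS = V_G − V_S = 4.56 − 0.569 = 3.99 V; V_DS = V_D − V_S = 0.746 − 0.569 = 0.177 V.
V_ov = V_GS − V_th = 3.99 − 1.29 = 2.7 V.
Since V_DS = 0.177 V < V_ov = 2.7 V, the device is in the triode region.
I_D = k_n [V_ov · V_DS − ½ V_DS²] = 2.19 × [2.7 × 0.177 − 0.5 × 0.177²] = 1.01 mA.

Triode; I_D = 1.01 mA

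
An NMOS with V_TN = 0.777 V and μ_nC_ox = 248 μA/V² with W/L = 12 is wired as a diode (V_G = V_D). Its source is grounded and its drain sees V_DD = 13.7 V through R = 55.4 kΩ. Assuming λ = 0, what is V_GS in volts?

With gate tied to drain, V_GS = V_DS ≥ V_GS − V_TN, so the device is in saturation.
k_n = μ_nC_ox · (W/L) = 2.976 mA/V².
KCL at the drain: ½ k_n (V_GS − V_TN)² = (V_DD − V_GS)/R.
Let x = V_GS − 0.777. Then 82.4 x² + x − 12.92 = 0, giving x = 0.39 V (positive root), so V_GS = 1.17 V.
I_D = (V_DD − V_GS)/R = (13.7 − 1.17) / 55.4 = 0.226 mA.

V_GS = 1.17 V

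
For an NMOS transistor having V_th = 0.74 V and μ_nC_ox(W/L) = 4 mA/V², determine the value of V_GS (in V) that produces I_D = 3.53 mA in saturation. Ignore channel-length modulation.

In saturation I_D = ½ k_n (V_GS − V_th)², so V_GS − V_th = √(2 I_D / k_n) = √(2 × 3.53 / 4) = 1.33 V.
V_GS = 0.74 + 1.33 = 2.07 V.

V_GS = 2.07 V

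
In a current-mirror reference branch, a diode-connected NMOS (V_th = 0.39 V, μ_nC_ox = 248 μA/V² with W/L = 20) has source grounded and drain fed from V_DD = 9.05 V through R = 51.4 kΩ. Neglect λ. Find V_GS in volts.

With gate tied to drain, V_GS = V_DS ≥ V_GS − V_th, so the device is in saturation.
k_n = μ_nC_ox · (W/L) = 4.96 mA/V².
KCL at the drain: ½ k_n (V_GS − V_th)² = (V_DD − V_GS)/R.
Let x = V_GS − 0.39. Then 127 x² + x − 8.66 = 0, giving x = 0.257 V (positive root), so V_GS = 0.647 V.
I_D = (V_DD − V_GS)/R = (9.05 − 0.647) / 51.4 = 0.163 mA.

V_GS = 0.647 V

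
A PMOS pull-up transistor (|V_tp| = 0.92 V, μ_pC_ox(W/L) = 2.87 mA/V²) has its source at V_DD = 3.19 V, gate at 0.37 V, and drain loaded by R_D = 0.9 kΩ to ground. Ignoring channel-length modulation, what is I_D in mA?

I_D = 2.85 mA

V_SG = V_DD − V_G = 3.19 − 0.37 = 2.82 V, so V_ov = 2.82 − 0.92 = 1.9 V.
Assume saturation: I_D = ½ k_p V_ov² = 0.5 × 2.87 × 1.9² = 5.18 mA, giving V_SD = V_DD − I_D R_D = 3.19 − 5.18 × 0.9 = -1.47 V.
But -1.47 V < V_ov = 1.9 V, so the device is actually in triode.
In triode I_D = k_p[V_ov V_SD − ½ V_SD²] and I_D = (V_DD − V_SD)/R_D. Equating: 1.29 V_SD² − 5.908 V_SD + 3.19 = 0, giving V_SD = 0.626 V (the root below V_ov).
I_D = (3.19 − 0.626) / 0.9 = 2.85 mA.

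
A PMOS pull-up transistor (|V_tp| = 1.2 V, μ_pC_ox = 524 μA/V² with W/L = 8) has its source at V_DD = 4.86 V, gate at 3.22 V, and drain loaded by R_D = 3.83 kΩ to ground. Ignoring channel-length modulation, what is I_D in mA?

V_SG = V_DD − V_G = 4.86 − 3.22 = 1.64 V, so V_ov = 1.64 − 1.2 = 0.44 V.
k_p = μ_pC_ox · (W/L) = 4.192 mA/V².
Assume saturation: I_D = ½ k_p V_ov² = 0.5 × 4.192 × 0.44² = 0.406 mA, giving V_SD = V_DD − I_D R_D = 4.86 − 0.406 × 3.83 = 3.31 V.
V_SD = 3.31 V ≥ V_ov = 0.44 V, confirming saturation.

I_D = 0.406 mA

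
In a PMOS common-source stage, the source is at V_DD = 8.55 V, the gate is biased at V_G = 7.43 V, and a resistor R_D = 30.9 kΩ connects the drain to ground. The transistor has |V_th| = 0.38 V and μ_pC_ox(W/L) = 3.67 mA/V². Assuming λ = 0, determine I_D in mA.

V_SG = V_DD − V_G = 8.55 − 7.43 = 1.12 V, so V_ov = 1.12 − 0.38 = 0.74 V.
Assume saturation: I_D = ½ k_p V_ov² = 0.5 × 3.67 × 0.74² = 1 mA, giving V_SD = V_DD − I_D R_D = 8.55 − 1 × 30.9 = -22.5 V.
But -22.5 V < V_ov = 0.74 V, so the device is actually in triode.
In triode I_D = k_p[V_ov V_SD − ½ V_SD²] and I_D = (V_DD − V_SD)/R_D. Equating: 56.7 V_SD² − 84.92 V_SD + 8.55 = 0, giving V_SD = 0.109 V (the root below V_ov).
I_D = (8.55 − 0.109) / 30.9 = 0.273 mA.

I_D = 0.273 mA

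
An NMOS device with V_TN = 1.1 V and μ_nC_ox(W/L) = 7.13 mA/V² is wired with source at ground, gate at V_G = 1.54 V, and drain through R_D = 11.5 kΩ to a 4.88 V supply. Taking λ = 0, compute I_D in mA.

I_D = 0.410 mA

V_GS = V_G = 1.54 V, so V_ov = 1.54 − 1.1 = 0.44 V.
Assume saturation: I_D = ½ k_n V_ov² = 0.5 × 7.13 × 0.44² = 0.69 mA, giving V_DS = V_DD − I_D R_D = 4.88 − 0.69 × 11.5 = -3.06 V.
But -3.06 V < V_ov = 0.44 V, so the device is actually in triode.
In triode I_D = k_n[V_ov V_DS − ½ V_DS²] and I_D = (V_DD − V_DS)/R_D. Equating: 41 V_DS² − 37.08 V_DS + 4.88 = 0, giving V_DS = 0.16 V (the root below V_ov).
I_D = (4.88 − 0.16) / 11.5 = 0.41 mA.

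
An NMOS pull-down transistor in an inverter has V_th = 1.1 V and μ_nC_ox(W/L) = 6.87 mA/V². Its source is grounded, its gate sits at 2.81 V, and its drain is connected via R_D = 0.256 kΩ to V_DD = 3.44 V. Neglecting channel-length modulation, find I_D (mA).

I_D = 8.96 mA

V_GS = V_G = 2.81 V, so V_ov = 2.81 − 1.1 = 1.71 V.
Assume saturation: I_D = ½ k_n V_ov² = 0.5 × 6.87 × 1.71² = 10 mA, giving V_DS = V_DD − I_D R_D = 3.44 − 10 × 0.256 = 0.869 V.
But 0.869 V < V_ov = 1.71 V, so the device is actually in triode.
In triode I_D = k_n[V_ov V_DS − ½ V_DS²] and I_D = (V_DD − V_DS)/R_D. Equating: 0.879 V_DS² − 4.007 V_DS + 3.44 = 0, giving V_DS = 1.15 V (the root below V_ov).
I_D = (3.44 − 1.15) / 0.256 = 8.96 mA.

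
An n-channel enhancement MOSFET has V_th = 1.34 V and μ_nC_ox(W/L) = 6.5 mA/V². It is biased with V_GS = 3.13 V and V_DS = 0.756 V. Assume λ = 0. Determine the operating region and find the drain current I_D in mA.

Triode; I_D = 6.94 mA

V_ov = V_GS − V_th = 3.13 − 1.34 = 1.79 V.
Since V_DS = 0.756 V < V_ov = 1.79 V, the device is in the triode region.
I_D = k_n [V_ov · V_DS − ½ V_DS²] = 6.5 × [1.79 × 0.756 − 0.5 × 0.756²] = 6.94 mA.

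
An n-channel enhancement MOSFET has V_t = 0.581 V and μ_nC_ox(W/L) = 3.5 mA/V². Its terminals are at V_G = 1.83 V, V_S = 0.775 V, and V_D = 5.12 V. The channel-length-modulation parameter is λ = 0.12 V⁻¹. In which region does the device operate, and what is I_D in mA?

Saturation; I_D = 0.598 mA

V_GS = V_G − V_S = 1.83 − 0.775 = 1.06 V; V_DS = V_D − V_S = 5.12 − 0.775 = 4.34 V.
V_ov = V_GS − V_t = 1.06 − 0.581 = 0.474 V.
Since V_DS = 4.34 V ≥ V_ov = 0.474 V, the device is in saturation.
I_D = ½ k_n V_ov² (1 + λ V_DS) = 0.5 × 3.5 × 0.474² × (1 + 0.12 × 4.34) = 0.598 mA.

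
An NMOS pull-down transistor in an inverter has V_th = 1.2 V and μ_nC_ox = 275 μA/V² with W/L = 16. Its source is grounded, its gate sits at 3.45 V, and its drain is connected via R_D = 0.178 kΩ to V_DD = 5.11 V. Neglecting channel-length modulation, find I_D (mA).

V_GS = V_G = 3.45 V, so V_ov = 3.45 − 1.2 = 2.25 V.
k_n = μ_nC_ox · (W/L) = 4.4 mA/V².
Assume saturation: I_D = ½ k_n V_ov² = 0.5 × 4.4 × 2.25² = 11.1 mA, giving V_DS = V_DD − I_D R_D = 5.11 − 11.1 × 0.178 = 3.13 V.
V_DS = 3.13 V ≥ V_ov = 2.25 V, confirming saturation.

I_D = 11.1 mA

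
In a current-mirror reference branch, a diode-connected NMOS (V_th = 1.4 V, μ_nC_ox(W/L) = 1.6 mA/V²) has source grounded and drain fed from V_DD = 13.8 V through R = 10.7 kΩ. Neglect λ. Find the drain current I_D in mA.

With gate tied to drain, V_GS = V_DS ≥ V_GS − V_th, so the device is in saturation.
KCL at the drain: ½ k_n (V_GS − V_th)² = (V_DD − V_GS)/R.
Let x = V_GS − 1.4. Then 8.56 x² + x − 12.4 = 0, giving x = 1.15 V (positive root), so V_GS = 2.55 V.
I_D = (V_DD − V_GS)/R = (13.8 − 2.55) / 10.7 = 1.05 mA.

I_D = 1.05 mA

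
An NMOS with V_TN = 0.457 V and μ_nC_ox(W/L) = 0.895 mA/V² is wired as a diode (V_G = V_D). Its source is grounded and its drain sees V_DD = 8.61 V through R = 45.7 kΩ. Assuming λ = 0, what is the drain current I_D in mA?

I_D = 0.165 mA

With gate tied to drain, V_GS = V_DS ≥ V_GS − V_TN, so the device is in saturation.
KCL at the drain: ½ k_n (V_GS − V_TN)² = (V_DD − V_GS)/R.
Let x = V_GS − 0.457. Then 20.5 x² + x − 8.153 = 0, giving x = 0.607 V (positive root), so V_GS = 1.06 V.
I_D = (V_DD − V_GS)/R = (8.61 − 1.06) / 45.7 = 0.165 mA.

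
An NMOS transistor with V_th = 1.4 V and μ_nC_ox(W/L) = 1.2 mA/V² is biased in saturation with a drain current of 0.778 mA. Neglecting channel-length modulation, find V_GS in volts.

V_GS = 2.54 V

In saturation I_D = ½ k_n (V_GS − V_th)², so V_GS − V_th = √(2 I_D / k_n) = √(2 × 0.778 / 1.2) = 1.14 V.
V_GS = 1.4 + 1.14 = 2.54 V.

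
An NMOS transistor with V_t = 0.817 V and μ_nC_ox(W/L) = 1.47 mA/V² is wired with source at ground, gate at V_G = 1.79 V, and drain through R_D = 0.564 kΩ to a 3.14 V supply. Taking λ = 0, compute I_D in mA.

I_D = 0.696 mA

V_GS = V_G = 1.79 V, so V_ov = 1.79 − 0.817 = 0.973 V.
Assume saturation: I_D = ½ k_n V_ov² = 0.5 × 1.47 × 0.973² = 0.696 mA, giving V_DS = V_DD − I_D R_D = 3.14 − 0.696 × 0.564 = 2.75 V.
V_DS = 2.75 V ≥ V_ov = 0.973 V, confirming saturation.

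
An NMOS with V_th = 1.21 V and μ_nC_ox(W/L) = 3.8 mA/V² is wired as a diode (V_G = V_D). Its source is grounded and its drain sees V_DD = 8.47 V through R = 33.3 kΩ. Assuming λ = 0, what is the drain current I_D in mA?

With gate tied to drain, V_GS = V_DS ≥ V_GS − V_th, so the device is in saturation.
KCL at the drain: ½ k_n (V_GS − V_th)² = (V_DD − V_GS)/R.
Let x = V_GS − 1.21. Then 63.3 x² + x − 7.26 = 0, giving x = 0.331 V (positive root), so V_GS = 1.54 V.
I_D = (V_DD − V_GS)/R = (8.47 − 1.54) / 33.3 = 0.208 mA.

I_D = 0.208 mA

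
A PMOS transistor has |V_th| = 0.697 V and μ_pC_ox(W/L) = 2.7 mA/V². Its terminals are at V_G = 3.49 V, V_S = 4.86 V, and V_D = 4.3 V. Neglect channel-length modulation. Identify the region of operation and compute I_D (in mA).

V_SG = V_S − V_G = 4.86 − 3.49 = 1.37 V; V_SD = V_S − V_D = 4.86 − 4.3 = 0.56 V.
V_ov = V_SG − |V_th| = 1.37 − 0.697 = 0.673 V.
Since V_SD = 0.56 V < V_ov = 0.673 V, the device is in the triode region.
I_D = k_p [V_ov · V_SD − ½ V_SD²] = 2.7 × [0.673 × 0.56 − 0.5 × 0.56²] = 0.594 mA.

Triode; I_D = 0.594 mA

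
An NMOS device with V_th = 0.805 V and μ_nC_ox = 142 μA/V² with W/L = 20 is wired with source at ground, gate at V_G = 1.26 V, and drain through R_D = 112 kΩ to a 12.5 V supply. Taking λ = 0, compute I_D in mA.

V_GS = V_G = 1.26 V, so V_ov = 1.26 − 0.805 = 0.455 V.
k_n = μ_nC_ox · (W/L) = 2.84 mA/V².
Assume saturation: I_D = ½ k_n V_ov² = 0.5 × 2.84 × 0.455² = 0.294 mA, giving V_DS = V_DD − I_D R_D = 12.5 − 0.294 × 112 = -20.4 V.
But -20.4 V < V_ov = 0.455 V, so the device is actually in triode.
In triode I_D = k_n[V_ov V_DS − ½ V_DS²] and I_D = (V_DD − V_DS)/R_D. Equating: 159 V_DS² − 145.7 V_DS + 12.5 = 0, giving V_DS = 0.0958 V (the root below V_ov).
I_D = (12.5 − 0.0958) / 112 = 0.111 mA.

I_D = 0.111 mA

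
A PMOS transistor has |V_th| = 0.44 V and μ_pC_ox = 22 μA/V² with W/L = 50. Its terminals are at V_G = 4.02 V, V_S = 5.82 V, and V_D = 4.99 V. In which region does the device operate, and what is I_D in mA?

Triode; I_D = 0.863 mA

V_SG = V_S − V_G = 5.82 − 4.02 = 1.8 V; V_SD = V_S − V_D = 5.82 − 4.99 = 0.83 V.
k_p = μ_pC_ox · (W/L) = 1.1 mA/V².
V_ov = V_SG − |V_th| = 1.8 − 0.44 = 1.36 V.
Since V_SD = 0.83 V < V_ov = 1.36 V, the device is in the triode region.
I_D = k_p [V_ov · V_SD − ½ V_SD²] = 1.1 × [1.36 × 0.83 − 0.5 × 0.83²] = 0.863 mA.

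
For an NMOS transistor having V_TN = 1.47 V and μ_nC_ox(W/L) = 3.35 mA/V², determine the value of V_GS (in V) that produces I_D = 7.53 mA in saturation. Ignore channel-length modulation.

V_GS = 3.59 V

In saturation I_D = ½ k_n (V_GS − V_TN)², so V_GS − V_TN = √(2 I_D / k_n) = √(2 × 7.53 / 3.35) = 2.12 V.
V_GS = 1.47 + 2.12 = 3.59 V.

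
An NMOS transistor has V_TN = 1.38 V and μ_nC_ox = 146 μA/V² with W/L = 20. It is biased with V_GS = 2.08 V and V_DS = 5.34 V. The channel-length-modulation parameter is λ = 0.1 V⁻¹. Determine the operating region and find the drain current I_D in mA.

Saturation; I_D = 1.10 mA

k_n = μ_nC_ox · (W/L) = 2.92 mA/V².
V_ov = V_GS − V_TN = 2.08 − 1.38 = 0.7 V.
Since V_DS = 5.34 V ≥ V_ov = 0.7 V, the device is in saturation.
I_D = ½ k_n V_ov² (1 + λ V_DS) = 0.5 × 2.92 × 0.7² × (1 + 0.1 × 5.34) = 1.1 mA.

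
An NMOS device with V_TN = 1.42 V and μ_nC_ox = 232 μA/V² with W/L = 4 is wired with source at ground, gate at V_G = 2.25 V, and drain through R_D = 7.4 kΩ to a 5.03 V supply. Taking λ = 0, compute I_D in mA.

I_D = 0.320 mA

V_GS = V_G = 2.25 V, so V_ov = 2.25 − 1.42 = 0.83 V.
k_n = μ_nC_ox · (W/L) = 0.928 mA/V².
Assume saturation: I_D = ½ k_n V_ov² = 0.5 × 0.928 × 0.83² = 0.32 mA, giving V_DS = V_DD − I_D R_D = 5.03 − 0.32 × 7.4 = 2.66 V.
V_DS = 2.66 V ≥ V_ov = 0.83 V, confirming saturation.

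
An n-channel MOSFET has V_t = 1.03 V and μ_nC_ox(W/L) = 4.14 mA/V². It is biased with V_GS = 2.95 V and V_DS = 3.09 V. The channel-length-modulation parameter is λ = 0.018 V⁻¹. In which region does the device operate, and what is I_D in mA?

Saturation; I_D = 8.06 mA

V_ov = V_GS − V_t = 2.95 − 1.03 = 1.92 V.
Since V_DS = 3.09 V ≥ V_ov = 1.92 V, the device is in saturation.
I_D = ½ k_n V_ov² (1 + λ V_DS) = 0.5 × 4.14 × 1.92² × (1 + 0.018 × 3.09) = 8.06 mA.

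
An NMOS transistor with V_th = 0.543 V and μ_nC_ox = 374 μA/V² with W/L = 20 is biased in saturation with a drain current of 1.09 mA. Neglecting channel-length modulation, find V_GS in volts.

V_GS = 1.08 V

k_n = μ_nC_ox · (W/L) = 7.48 mA/V².
In saturation I_D = ½ k_n (V_GS − V_th)², so V_GS − V_th = √(2 I_D / k_n) = √(2 × 1.09 / 7.48) = 0.54 V.
V_GS = 0.543 + 0.54 = 1.08 V.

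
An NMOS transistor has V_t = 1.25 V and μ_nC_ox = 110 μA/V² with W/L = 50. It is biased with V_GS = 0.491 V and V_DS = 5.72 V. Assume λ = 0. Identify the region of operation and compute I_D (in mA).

V_GS = 0.491 V < V_t = 1.25 V, so the transistor is in cutoff.

Cutoff; I_D = 0 mA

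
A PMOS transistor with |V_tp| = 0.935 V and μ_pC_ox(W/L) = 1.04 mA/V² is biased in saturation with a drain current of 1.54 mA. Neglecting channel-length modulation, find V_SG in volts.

V_SG = 2.66 V

In saturation I_D = ½ k_p (V_SG − |V_tp|)², so V_SG − |V_tp| = √(2 I_D / k_p) = √(2 × 1.54 / 1.04) = 1.72 V.
V_SG = 0.935 + 1.72 = 2.66 V.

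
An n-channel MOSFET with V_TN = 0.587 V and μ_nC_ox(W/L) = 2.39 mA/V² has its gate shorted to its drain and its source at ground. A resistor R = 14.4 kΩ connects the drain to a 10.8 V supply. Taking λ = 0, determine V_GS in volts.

V_GS = 1.33 V

With gate tied to drain, V_GS = V_DS ≥ V_GS − V_TN, so the device is in saturation.
KCL at the drain: ½ k_n (V_GS − V_TN)² = (V_DD − V_GS)/R.
Let x = V_GS − 0.587. Then 17.2 x² + x − 10.21 = 0, giving x = 0.742 V (positive root), so V_GS = 1.33 V.
I_D = (V_DD − V_GS)/R = (10.8 − 1.33) / 14.4 = 0.658 mA.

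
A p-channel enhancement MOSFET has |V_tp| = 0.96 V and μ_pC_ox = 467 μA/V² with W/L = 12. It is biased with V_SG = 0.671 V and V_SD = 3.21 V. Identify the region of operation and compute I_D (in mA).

Cutoff; I_D = 0 mA

V_SG = 0.671 V < |V_tp| = 0.96 V, so the transistor is in cutoff.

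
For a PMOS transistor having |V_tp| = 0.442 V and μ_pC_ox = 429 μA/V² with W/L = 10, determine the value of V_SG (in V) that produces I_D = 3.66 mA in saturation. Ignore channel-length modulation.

k_p = μ_pC_ox · (W/L) = 4.29 mA/V².
In saturation I_D = ½ k_p (V_SG − |V_tp|)², so V_SG − |V_tp| = √(2 I_D / k_p) = √(2 × 3.66 / 4.29) = 1.31 V.
V_SG = 0.442 + 1.31 = 1.75 V.

V_SG = 1.75 V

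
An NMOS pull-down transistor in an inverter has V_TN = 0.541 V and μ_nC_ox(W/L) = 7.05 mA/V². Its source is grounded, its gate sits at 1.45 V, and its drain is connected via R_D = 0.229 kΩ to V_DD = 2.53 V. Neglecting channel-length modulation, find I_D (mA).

I_D = 2.91 mA

V_GS = V_G = 1.45 V, so V_ov = 1.45 − 0.541 = 0.909 V.
Assume saturation: I_D = ½ k_n V_ov² = 0.5 × 7.05 × 0.909² = 2.91 mA, giving V_DS = V_DD − I_D R_D = 2.53 − 2.91 × 0.229 = 1.86 V.
V_DS = 1.86 V ≥ V_ov = 0.909 V, confirming saturation.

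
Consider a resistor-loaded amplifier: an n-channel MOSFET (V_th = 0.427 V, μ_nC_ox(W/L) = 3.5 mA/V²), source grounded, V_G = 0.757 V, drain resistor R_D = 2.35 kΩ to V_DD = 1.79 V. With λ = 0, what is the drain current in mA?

V_GS = V_G = 0.757 V, so V_ov = 0.757 − 0.427 = 0.33 V.
Assume saturation: I_D = ½ k_n V_ov² = 0.5 × 3.5 × 0.33² = 0.191 mA, giving V_DS = V_DD − I_D R_D = 1.79 − 0.191 × 2.35 = 1.34 V.
V_DS = 1.34 V ≥ V_ov = 0.33 V, confirming saturation.

I_D = 0.191 mA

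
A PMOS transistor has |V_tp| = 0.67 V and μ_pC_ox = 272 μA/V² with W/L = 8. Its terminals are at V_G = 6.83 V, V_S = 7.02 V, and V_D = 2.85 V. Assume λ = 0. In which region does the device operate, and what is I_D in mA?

V_SG = V_S − V_G = 7.02 − 6.83 = 0.19 V; V_SD = V_S − V_D = 7.02 − 2.85 = 4.17 V.
V_SG = 0.19 V < |V_tp| = 0.67 V, so the transistor is in cutoff.

Cutoff; I_D = 0 mA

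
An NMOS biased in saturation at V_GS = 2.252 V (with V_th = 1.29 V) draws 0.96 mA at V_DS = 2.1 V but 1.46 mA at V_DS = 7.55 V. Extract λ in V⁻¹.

With V_GS fixed, I_D ∝ (1 + λ V_DS) in saturation, so I_D2/I_D1 = (1 + λ V_DS2)/(1 + λ V_DS1).
1.46/0.96 = 1.521 = (1 + 7.55 λ)/(1 + 2.1 λ).
Solving: λ (I_D1 V_DS2 − I_D2 V_DS1) = I_D2 − I_D1, so λ = (1.46 − 0.96) / (0.96 × 7.55 − 1.46 × 2.1) = 0.5 / 4.18 = 0.12 V⁻¹.

λ = 0.120 V⁻¹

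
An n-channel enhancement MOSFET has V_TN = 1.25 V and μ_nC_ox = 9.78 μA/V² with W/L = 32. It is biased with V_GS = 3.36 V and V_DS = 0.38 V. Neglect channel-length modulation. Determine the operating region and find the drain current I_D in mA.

Triode; I_D = 0.228 mA

k_n = μ_nC_ox · (W/L) = 0.313 mA/V².
V_ov = V_GS − V_TN = 3.36 − 1.25 = 2.11 V.
Since V_DS = 0.38 V < V_ov = 2.11 V, the device is in the triode region.
I_D = k_n [V_ov · V_DS − ½ V_DS²] = 0.313 × [2.11 × 0.38 − 0.5 × 0.38²] = 0.228 mA.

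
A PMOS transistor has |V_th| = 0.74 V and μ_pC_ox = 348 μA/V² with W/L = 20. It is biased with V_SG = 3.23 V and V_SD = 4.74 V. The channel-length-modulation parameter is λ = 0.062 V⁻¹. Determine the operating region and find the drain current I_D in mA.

Saturation; I_D = 27.9 mA

k_p = μ_pC_ox · (W/L) = 6.96 mA/V².
V_ov = V_SG − |V_th| = 3.23 − 0.74 = 2.49 V.
Since V_SD = 4.74 V ≥ V_ov = 2.49 V, the device is in saturation.
I_D = ½ k_p V_ov² (1 + λ V_SD) = 0.5 × 6.96 × 2.49² × (1 + 0.062 × 4.74) = 27.9 mA.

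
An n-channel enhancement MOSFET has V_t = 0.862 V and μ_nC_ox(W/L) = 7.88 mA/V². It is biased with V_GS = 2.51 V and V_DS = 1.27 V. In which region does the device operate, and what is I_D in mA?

Triode; I_D = 10.1 mA

V_ov = V_GS − V_t = 2.51 − 0.862 = 1.65 V.
Since V_DS = 1.27 V < V_ov = 1.65 V, the device is in the triode region.
I_D = k_n [V_ov · V_DS − ½ V_DS²] = 7.88 × [1.65 × 1.27 − 0.5 × 1.27²] = 10.1 mA.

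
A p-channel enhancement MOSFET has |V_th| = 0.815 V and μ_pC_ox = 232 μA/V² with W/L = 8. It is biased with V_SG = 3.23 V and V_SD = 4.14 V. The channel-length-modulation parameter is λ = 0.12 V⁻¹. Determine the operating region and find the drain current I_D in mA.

Saturation; I_D = 8.10 mA

k_p = μ_pC_ox · (W/L) = 1.856 mA/V².
V_ov = V_SG − |V_th| = 3.23 − 0.815 = 2.42 V.
Since V_SD = 4.14 V ≥ V_ov = 2.42 V, the device is in saturation.
I_D = ½ k_p V_ov² (1 + λ V_SD) = 0.5 × 1.856 × 2.42² × (1 + 0.12 × 4.14) = 8.1 mA.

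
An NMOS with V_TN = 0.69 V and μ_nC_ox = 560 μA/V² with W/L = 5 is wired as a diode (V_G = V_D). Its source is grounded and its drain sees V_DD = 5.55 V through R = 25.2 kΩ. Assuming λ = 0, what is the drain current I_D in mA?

With gate tied to drain, V_GS = V_DS ≥ V_GS − V_TN, so the device is in saturation.
k_n = μ_nC_ox · (W/L) = 2.8 mA/V².
KCL at the drain: ½ k_n (V_GS − V_TN)² = (V_DD − V_GS)/R.
Let x = V_GS − 0.69. Then 35.3 x² + x − 4.86 = 0, giving x = 0.357 V (positive root), so V_GS = 1.05 V.
I_D = (V_DD − V_GS)/R = (5.55 − 1.05) / 25.2 = 0.179 mA.

I_D = 0.179 mA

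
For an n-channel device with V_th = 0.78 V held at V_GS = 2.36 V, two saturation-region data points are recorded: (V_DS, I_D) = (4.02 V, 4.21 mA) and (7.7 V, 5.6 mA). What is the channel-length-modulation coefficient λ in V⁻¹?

λ = 0.140 V⁻¹

With V_GS fixed, I_D ∝ (1 + λ V_DS) in saturation, so I_D2/I_D1 = (1 + λ V_DS2)/(1 + λ V_DS1).
5.6/4.21 = 1.33 = (1 + 7.7 λ)/(1 + 4.02 λ).
Solving: λ (I_D1 V_DS2 − I_D2 V_DS1) = I_D2 − I_D1, so λ = (5.6 − 4.21) / (4.21 × 7.7 − 5.6 × 4.02) = 1.39 / 9.91 = 0.14 V⁻¹.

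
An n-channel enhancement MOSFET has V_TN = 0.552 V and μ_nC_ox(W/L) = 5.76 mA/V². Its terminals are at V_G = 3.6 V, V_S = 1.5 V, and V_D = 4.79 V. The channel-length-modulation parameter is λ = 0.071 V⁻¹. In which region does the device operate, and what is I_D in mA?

V_GS = V_G − V_S = 3.6 − 1.5 = 2.1 V; V_DS = V_D − V_S = 4.79 − 1.5 = 3.29 V.
V_ov = V_GS − V_TN = 2.1 − 0.552 = 1.55 V.
Since V_DS = 3.29 V ≥ V_ov = 1.55 V, the device is in saturation.
I_D = ½ k_n V_ov² (1 + λ V_DS) = 0.5 × 5.76 × 1.55² × (1 + 0.071 × 3.29) = 8.51 mA.

Saturation; I_D = 8.51 mA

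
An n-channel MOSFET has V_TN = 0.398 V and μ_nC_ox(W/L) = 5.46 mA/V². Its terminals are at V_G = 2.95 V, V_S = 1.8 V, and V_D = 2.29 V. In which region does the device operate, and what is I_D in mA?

Triode; I_D = 1.36 mA

V_GS = V_G − V_S = 2.95 − 1.8 = 1.15 V; V_DS = V_D − V_S = 2.29 − 1.8 = 0.49 V.
V_ov = V_GS − V_TN = 1.15 − 0.398 = 0.752 V.
Since V_DS = 0.49 V < V_ov = 0.752 V, the device is in the triode region.
I_D = k_n [V_ov · V_DS − ½ V_DS²] = 5.46 × [0.752 × 0.49 − 0.5 × 0.49²] = 1.36 mA.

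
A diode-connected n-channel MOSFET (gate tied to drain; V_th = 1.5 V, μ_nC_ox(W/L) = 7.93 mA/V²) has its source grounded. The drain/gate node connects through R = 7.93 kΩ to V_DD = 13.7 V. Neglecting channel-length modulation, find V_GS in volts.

With gate tied to drain, V_GS = V_DS ≥ V_GS − V_th, so the device is in saturation.
KCL at the drain: ½ k_n (V_GS − V_th)² = (V_DD − V_GS)/R.
Let x = V_GS − 1.5. Then 31.4 x² + x − 12.2 = 0, giving x = 0.607 V (positive root), so V_GS = 2.11 V.
I_D = (V_DD − V_GS)/R = (13.7 − 2.11) / 7.93 = 1.46 mA.

V_GS = 2.11 V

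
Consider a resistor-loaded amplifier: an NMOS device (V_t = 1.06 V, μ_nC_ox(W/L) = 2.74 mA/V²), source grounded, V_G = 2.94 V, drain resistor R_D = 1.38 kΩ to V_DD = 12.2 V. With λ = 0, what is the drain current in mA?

V_GS = V_G = 2.94 V, so V_ov = 2.94 − 1.06 = 1.88 V.
Assume saturation: I_D = ½ k_n V_ov² = 0.5 × 2.74 × 1.88² = 4.84 mA, giving V_DS = V_DD − I_D R_D = 12.2 − 4.84 × 1.38 = 5.52 V.
V_DS = 5.52 V ≥ V_ov = 1.88 V, confirming saturation.

I_D = 4.84 mA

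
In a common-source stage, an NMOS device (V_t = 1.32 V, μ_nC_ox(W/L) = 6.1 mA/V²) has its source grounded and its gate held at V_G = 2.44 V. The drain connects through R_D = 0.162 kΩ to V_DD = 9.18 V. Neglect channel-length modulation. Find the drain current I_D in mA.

V_GS = V_G = 2.44 V, so V_ov = 2.44 − 1.32 = 1.12 V.
Assume saturation: I_D = ½ k_n V_ov² = 0.5 × 6.1 × 1.12² = 3.83 mA, giving V_DS = V_DD − I_D R_D = 9.18 − 3.83 × 0.162 = 8.56 V.
V_DS = 8.56 V ≥ V_ov = 1.12 V, confirming saturation.

I_D = 3.83 mA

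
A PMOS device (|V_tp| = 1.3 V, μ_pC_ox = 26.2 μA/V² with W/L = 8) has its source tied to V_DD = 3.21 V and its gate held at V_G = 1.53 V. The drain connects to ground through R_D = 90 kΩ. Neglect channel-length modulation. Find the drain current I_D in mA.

V_SG = V_DD − V_G = 3.21 − 1.53 = 1.68 V, so V_ov = 1.68 − 1.3 = 0.38 V.
k_p = μ_pC_ox · (W/L) = 0.2096 mA/V².
Assume saturation: I_D = ½ k_p V_ov² = 0.5 × 0.2096 × 0.38² = 0.0151 mA, giving V_SD = V_DD − I_D R_D = 3.21 − 0.0151 × 90 = 1.85 V.
V_SD = 1.85 V ≥ V_ov = 0.38 V, confirming saturation.

I_D = 0.0151 mA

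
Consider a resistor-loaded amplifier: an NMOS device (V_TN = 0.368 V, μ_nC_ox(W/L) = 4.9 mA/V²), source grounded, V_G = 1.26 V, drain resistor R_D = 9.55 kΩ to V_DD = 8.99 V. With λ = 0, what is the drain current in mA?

V_GS = V_G = 1.26 V, so V_ov = 1.26 − 0.368 = 0.892 V.
Assume saturation: I_D = ½ k_n V_ov² = 0.5 × 4.9 × 0.892² = 1.95 mA, giving V_DS = V_DD − I_D R_D = 8.99 − 1.95 × 9.55 = -9.63 V.
But -9.63 V < V_ov = 0.892 V, so the device is actually in triode.
In triode I_D = k_n[V_ov V_DS − ½ V_DS²] and I_D = (V_DD − V_DS)/R_D. Equating: 23.4 V_DS² − 42.74 V_DS + 8.99 = 0, giving V_DS = 0.243 V (the root below V_ov).
I_D = (8.99 − 0.243) / 9.55 = 0.916 mA.

I_D = 0.916 mA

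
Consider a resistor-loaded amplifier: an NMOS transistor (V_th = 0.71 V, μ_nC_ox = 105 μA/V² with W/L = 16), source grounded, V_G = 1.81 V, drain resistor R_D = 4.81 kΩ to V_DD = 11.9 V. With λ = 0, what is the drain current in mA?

I_D = 1.02 mA

V_GS = V_G = 1.81 V, so V_ov = 1.81 − 0.71 = 1.1 V.
k_n = μ_nC_ox · (W/L) = 1.68 mA/V².
Assume saturation: I_D = ½ k_n V_ov² = 0.5 × 1.68 × 1.1² = 1.02 mA, giving V_DS = V_DD − I_D R_D = 11.9 − 1.02 × 4.81 = 7.01 V.
V_DS = 7.01 V ≥ V_ov = 1.1 V, confirming saturation.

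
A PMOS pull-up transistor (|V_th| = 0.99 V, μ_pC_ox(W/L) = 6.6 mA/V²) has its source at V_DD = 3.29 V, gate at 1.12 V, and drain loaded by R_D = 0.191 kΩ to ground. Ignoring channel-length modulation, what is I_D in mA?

I_D = 4.59 mA

V_SG = V_DD − V_G = 3.29 − 1.12 = 2.17 V, so V_ov = 2.17 − 0.99 = 1.18 V.
Assume saturation: I_D = ½ k_p V_ov² = 0.5 × 6.6 × 1.18² = 4.59 mA, giving V_SD = V_DD − I_D R_D = 3.29 − 4.59 × 0.191 = 2.41 V.
V_SD = 2.41 V ≥ V_ov = 1.18 V, confirming saturation.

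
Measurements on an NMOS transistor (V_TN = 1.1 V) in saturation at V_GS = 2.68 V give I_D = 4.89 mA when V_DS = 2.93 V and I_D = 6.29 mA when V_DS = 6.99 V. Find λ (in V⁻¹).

λ = 0.0889 V⁻¹

With V_GS fixed, I_D ∝ (1 + λ V_DS) in saturation, so I_D2/I_D1 = (1 + λ V_DS2)/(1 + λ V_DS1).
6.29/4.89 = 1.286 = (1 + 6.99 λ)/(1 + 2.93 λ).
Solving: λ (I_D1 V_DS2 − I_D2 V_DS1) = I_D2 − I_D1, so λ = (6.29 − 4.89) / (4.89 × 6.99 − 6.29 × 2.93) = 1.4 / 15.8 = 0.0889 V⁻¹.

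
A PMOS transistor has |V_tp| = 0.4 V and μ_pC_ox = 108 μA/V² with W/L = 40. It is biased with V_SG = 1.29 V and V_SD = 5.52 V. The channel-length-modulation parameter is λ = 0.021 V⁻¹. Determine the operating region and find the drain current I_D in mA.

Saturation; I_D = 1.91 mA

k_p = μ_pC_ox · (W/L) = 4.32 mA/V².
V_ov = V_SG − |V_tp| = 1.29 − 0.4 = 0.89 V.
Since V_SD = 5.52 V ≥ V_ov = 0.89 V, the device is in saturation.
I_D = ½ k_p V_ov² (1 + λ V_SD) = 0.5 × 4.32 × 0.89² × (1 + 0.021 × 5.52) = 1.91 mA.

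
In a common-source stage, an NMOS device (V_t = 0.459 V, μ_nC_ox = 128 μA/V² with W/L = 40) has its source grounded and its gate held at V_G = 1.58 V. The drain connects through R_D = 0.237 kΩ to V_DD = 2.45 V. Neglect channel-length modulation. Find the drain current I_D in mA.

V_GS = V_G = 1.58 V, so V_ov = 1.58 − 0.459 = 1.12 V.
k_n = μ_nC_ox · (W/L) = 5.12 mA/V².
Assume saturation: I_D = ½ k_n V_ov² = 0.5 × 5.12 × 1.12² = 3.22 mA, giving V_DS = V_DD − I_D R_D = 2.45 − 3.22 × 0.237 = 1.69 V.
V_DS = 1.69 V ≥ V_ov = 1.12 V, confirming saturation.

I_D = 3.22 mA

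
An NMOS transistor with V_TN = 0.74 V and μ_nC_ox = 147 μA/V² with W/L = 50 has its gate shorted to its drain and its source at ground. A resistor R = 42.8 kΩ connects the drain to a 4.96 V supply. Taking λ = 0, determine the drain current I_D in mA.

I_D = 0.0948 mA

With gate tied to drain, V_GS = V_DS ≥ V_GS − V_TN, so the device is in saturation.
k_n = μ_nC_ox · (W/L) = 7.35 mA/V².
KCL at the drain: ½ k_n (V_GS − V_TN)² = (V_DD − V_GS)/R.
Let x = V_GS − 0.74. Then 157 x² + x − 4.22 = 0, giving x = 0.161 V (positive root), so V_GS = 0.901 V.
I_D = (V_DD − V_GS)/R = (4.96 − 0.901) / 42.8 = 0.0948 mA.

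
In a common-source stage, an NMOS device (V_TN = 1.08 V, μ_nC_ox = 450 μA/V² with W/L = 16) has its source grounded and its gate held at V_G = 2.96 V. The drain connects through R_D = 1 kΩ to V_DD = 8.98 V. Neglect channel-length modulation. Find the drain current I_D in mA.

V_GS = V_G = 2.96 V, so V_ov = 2.96 − 1.08 = 1.88 V.
k_n = μ_nC_ox · (W/L) = 7.2 mA/V².
Assume saturation: I_D = ½ k_n V_ov² = 0.5 × 7.2 × 1.88² = 12.7 mA, giving V_DS = V_DD − I_D R_D = 8.98 − 12.7 × 1 = -3.74 V.
But -3.74 V < V_ov = 1.88 V, so the device is actually in triode.
In triode I_D = k_n[V_ov V_DS − ½ V_DS²] and I_D = (V_DD − V_DS)/R_D. Equating: 3.6 V_DS² − 14.54 V_DS + 8.98 = 0, giving V_DS = 0.761 V (the root below V_ov).
I_D = (8.98 − 0.761) / 1 = 8.22 mA.

I_D = 8.22 mA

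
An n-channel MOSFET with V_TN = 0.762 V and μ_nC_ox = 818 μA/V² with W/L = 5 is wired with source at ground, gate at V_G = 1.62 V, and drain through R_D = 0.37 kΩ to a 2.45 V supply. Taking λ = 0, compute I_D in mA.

V_GS = V_G = 1.62 V, so V_ov = 1.62 − 0.762 = 0.858 V.
k_n = μ_nC_ox · (W/L) = 4.09 mA/V².
Assume saturation: I_D = ½ k_n V_ov² = 0.5 × 4.09 × 0.858² = 1.51 mA, giving V_DS = V_DD − I_D R_D = 2.45 − 1.51 × 0.37 = 1.89 V.
V_DS = 1.89 V ≥ V_ov = 0.858 V, confirming saturation.

I_D = 1.51 mA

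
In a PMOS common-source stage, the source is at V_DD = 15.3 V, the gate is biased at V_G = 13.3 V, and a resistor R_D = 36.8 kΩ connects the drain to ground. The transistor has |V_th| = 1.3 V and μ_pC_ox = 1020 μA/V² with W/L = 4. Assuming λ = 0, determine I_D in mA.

V_SG = V_DD − V_G = 15.3 − 13.3 = 2 V, so V_ov = 2 − 1.3 = 0.7 V.
k_p = μ_pC_ox · (W/L) = 4.08 mA/V².
Assume saturation: I_D = ½ k_p V_ov² = 0.5 × 4.08 × 0.7² = 1 mA, giving V_SD = V_DD − I_D R_D = 15.3 − 1 × 36.8 = -21.5 V.
But -21.5 V < V_ov = 0.7 V, so the device is actually in triode.
In triode I_D = k_p[V_ov V_SD − ½ V_SD²] and I_D = (V_DD − V_SD)/R_D. Equating: 75.1 V_SD² − 106.1 V_SD + 15.3 = 0, giving V_SD = 0.163 V (the root below V_ov).
I_D = (15.3 − 0.163) / 36.8 = 0.411 mA.

I_D = 0.411 mA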